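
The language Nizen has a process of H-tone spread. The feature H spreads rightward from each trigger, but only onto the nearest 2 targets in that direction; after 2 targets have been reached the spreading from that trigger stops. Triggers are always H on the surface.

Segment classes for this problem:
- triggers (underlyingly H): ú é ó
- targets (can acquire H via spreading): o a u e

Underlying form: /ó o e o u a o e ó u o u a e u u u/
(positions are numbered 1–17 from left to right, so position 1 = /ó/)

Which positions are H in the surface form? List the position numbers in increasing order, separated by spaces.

From /ó/ at 1 rightward: 2 /o/ → H; 3 /e/ → H; bound reached.
From /ó/ at 9 rightward: 10 /u/ → H; 11 /o/ → H; bound reached.
Targets with no active source: positions 4 5 6 7 8 12 13 14 15 16 17 stay [-high tone].

1 2 3 9 10 11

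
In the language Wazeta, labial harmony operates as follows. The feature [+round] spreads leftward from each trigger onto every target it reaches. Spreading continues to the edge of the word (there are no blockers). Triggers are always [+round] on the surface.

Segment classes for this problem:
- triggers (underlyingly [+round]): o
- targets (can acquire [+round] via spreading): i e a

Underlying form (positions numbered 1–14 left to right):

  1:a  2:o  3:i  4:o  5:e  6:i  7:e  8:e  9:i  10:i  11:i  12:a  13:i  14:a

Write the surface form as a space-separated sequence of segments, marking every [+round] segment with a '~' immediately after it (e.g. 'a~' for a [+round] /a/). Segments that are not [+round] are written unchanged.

a~ o~ i~ o~ e i e e i i i a i a

From /o/ at 2 leftward: 1 /a/ → [+round]; word edge.
From /o/ at 4 leftward: 3 /i/ → [+round]; 2 /o/ is itself a trigger — this domain ends here.
Targets with no active source: positions 5 6 7 8 9 10 11 12 13 14 stay [-round].
[+round] positions on the surface: 1 2 3 4.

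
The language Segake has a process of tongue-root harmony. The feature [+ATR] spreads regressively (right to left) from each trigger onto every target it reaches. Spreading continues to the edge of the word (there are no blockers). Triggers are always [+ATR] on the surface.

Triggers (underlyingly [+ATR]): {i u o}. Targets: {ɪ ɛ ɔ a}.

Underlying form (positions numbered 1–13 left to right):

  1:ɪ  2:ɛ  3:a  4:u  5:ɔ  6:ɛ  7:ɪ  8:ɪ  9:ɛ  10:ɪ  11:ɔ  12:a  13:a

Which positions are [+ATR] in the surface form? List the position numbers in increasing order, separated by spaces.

From /u/ at 4 leftward: 3 /a/ → [+ATR]; 2 /ɛ/ → [+ATR]; 1 /ɪ/ → [+ATR]; word edge.
Targets with no active source: positions 5 6 7 8 9 10 11 12 13 stay [-ATR].

1 2 3 4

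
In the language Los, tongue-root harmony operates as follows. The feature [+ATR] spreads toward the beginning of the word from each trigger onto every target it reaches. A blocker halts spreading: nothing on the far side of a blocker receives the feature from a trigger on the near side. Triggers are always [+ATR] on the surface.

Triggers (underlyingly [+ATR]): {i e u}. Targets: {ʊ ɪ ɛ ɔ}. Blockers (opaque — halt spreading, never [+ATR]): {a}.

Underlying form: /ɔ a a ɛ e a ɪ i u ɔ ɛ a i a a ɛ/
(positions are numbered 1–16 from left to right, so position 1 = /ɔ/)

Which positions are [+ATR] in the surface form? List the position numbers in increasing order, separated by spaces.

From /e/ at 5 leftward: 4 /ɛ/ → [+ATR]; 3 /a/ blocks.
From /i/ at 8 leftward: 7 /ɪ/ → [+ATR]; 6 /a/ blocks.
From /u/ at 9 leftward: 8 /i/ is itself a trigger — this domain ends here.
From /i/ at 13 leftward: 12 /a/ blocks.
Targets with no active source: positions 1 10 11 16 stay [-ATR].

4 5 7 8 9 13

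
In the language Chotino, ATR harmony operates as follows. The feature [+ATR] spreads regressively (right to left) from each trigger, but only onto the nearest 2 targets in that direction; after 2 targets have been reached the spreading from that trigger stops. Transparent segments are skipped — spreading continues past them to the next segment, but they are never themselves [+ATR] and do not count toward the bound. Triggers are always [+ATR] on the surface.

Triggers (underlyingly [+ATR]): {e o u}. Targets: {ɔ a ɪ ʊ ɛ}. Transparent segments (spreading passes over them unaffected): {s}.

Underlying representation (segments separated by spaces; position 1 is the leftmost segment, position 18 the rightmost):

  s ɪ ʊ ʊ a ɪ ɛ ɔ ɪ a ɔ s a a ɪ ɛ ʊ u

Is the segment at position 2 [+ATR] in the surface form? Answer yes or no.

From /u/ at 18 leftward: 17 /ʊ/ → [+ATR]; 16 /ɛ/ → [+ATR]; bound reached.
Targets with no active source: positions 2 3 4 5 6 7 8 9 10 11 13 14 15 stay [-ATR].
[+ATR] positions on the surface: 16 17 18.

no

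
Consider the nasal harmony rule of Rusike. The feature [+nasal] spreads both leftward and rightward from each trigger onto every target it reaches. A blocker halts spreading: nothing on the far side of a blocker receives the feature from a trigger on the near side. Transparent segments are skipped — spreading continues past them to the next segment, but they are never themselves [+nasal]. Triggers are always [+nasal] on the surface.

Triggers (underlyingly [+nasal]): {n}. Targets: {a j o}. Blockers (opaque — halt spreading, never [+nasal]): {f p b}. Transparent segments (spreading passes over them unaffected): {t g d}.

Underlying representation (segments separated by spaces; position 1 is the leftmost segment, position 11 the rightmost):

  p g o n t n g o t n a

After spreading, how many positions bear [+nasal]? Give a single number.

From /n/ at 4 rightward: 5 /t/ transparent; 6 /n/ is itself a trigger — this domain ends here.
From /n/ at 4 leftward: 3 /o/ → [+nasal]; 2 /g/ transparent; 1 /p/ blocks.
From /n/ at 6 rightward: 7 /g/ transparent; 8 /o/ → [+nasal]; 9 /t/ transparent; 10 /n/ is itself a trigger — this domain ends here.
From /n/ at 6 leftward: 5 /t/ transparent; 4 /n/ is itself a trigger — this domain ends here.
From /n/ at 10 rightward: 11 /a/ → [+nasal]; word edge.
From /n/ at 10 leftward: 9 /t/ transparent; 8 /o/ → [+nasal]; 7 /g/ transparent; 6 /n/ is itself a trigger — this domain ends here.
[+nasal] positions on the surface: 3 4 6 8 10 11.

6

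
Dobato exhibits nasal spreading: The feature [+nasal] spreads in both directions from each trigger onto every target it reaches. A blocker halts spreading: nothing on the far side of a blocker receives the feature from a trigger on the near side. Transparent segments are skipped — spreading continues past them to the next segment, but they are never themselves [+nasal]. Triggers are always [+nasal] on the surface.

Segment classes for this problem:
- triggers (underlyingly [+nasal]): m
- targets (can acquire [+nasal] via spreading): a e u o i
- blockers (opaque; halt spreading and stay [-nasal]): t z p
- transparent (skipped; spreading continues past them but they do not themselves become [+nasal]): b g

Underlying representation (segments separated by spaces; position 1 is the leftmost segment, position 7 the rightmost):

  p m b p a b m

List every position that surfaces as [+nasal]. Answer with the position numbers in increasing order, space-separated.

2 5 7

From /m/ at 2 rightward: 3 /b/ transparent; 4 /p/ blocks.
From /m/ at 2 leftward: 1 /p/ blocks.
From /m/ at 7 rightward: word edge.
From /m/ at 7 leftward: 6 /b/ transparent; 5 /a/ → [+nasal]; 4 /p/ blocks.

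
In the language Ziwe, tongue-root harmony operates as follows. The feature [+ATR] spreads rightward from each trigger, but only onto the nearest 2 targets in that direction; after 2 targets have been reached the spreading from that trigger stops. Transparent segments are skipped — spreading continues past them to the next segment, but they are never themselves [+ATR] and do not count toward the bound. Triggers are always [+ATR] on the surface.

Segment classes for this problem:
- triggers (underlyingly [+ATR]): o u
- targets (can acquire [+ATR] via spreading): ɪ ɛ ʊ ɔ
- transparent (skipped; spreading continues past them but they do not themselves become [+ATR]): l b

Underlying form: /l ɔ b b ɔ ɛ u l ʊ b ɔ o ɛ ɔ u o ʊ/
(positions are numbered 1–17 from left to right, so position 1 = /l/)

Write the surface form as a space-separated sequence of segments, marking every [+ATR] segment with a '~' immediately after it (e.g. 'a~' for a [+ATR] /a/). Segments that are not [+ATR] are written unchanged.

l ɔ b b ɔ ɛ u~ l ʊ~ b ɔ~ o~ ɛ~ ɔ~ u~ o~ ʊ~

From /u/ at 7 rightward: 8 /l/ transparent; 9 /ʊ/ → [+ATR]; 10 /b/ transparent; 11 /ɔ/ → [+ATR]; bound reached.
From /o/ at 12 rightward: 13 /ɛ/ → [+ATR]; 14 /ɔ/ → [+ATR]; bound reached.
From /u/ at 15 rightward: 16 /o/ is itself a trigger — this domain ends here.
From /o/ at 16 rightward: 17 /ʊ/ → [+ATR]; word edge.
Targets with no active source: positions 2 5 6 stay [-ATR].
[+ATR] positions on the surface: 7 9 11 12 13 14 15 16 17.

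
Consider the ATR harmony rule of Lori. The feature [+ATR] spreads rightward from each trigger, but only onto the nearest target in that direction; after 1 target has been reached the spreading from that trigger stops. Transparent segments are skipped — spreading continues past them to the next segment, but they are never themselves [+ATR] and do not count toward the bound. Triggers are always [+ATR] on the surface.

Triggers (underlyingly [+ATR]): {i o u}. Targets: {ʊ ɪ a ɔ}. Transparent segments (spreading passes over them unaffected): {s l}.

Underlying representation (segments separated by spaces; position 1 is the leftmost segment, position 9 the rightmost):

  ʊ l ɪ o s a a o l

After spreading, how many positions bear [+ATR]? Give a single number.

3

From /o/ at 4 rightward: 5 /s/ transparent; 6 /a/ → [+ATR]; bound reached.
From /o/ at 8 rightward: 9 /l/ transparent; word edge.
Targets with no active source: positions 1 3 7 stay [-ATR].
[+ATR] positions on the surface: 4 6 8.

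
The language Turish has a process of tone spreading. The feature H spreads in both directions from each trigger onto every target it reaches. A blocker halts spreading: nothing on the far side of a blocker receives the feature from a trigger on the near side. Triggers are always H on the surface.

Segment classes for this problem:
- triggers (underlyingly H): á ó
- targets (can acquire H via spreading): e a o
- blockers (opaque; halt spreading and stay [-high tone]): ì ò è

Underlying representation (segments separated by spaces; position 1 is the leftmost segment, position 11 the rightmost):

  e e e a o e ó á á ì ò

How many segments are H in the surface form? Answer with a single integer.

9

From /ó/ at 7 rightward: 8 /á/ is itself a trigger — this domain ends here.
From /ó/ at 7 leftward: 6 /e/ → H; 5 /o/ → H; 4 /a/ → H; 3 /e/ → H; 2 /e/ → H; 1 /e/ → H; word edge.
From /á/ at 8 rightward: 9 /á/ is itself a trigger — this domain ends here.
From /á/ at 8 leftward: 7 /ó/ is itself a trigger — this domain ends here.
From /á/ at 9 rightward: 10 /ì/ blocks.
From /á/ at 9 leftward: 8 /á/ is itself a trigger — this domain ends here.
H positions on the surface: 1 2 3 4 5 6 7 8 9.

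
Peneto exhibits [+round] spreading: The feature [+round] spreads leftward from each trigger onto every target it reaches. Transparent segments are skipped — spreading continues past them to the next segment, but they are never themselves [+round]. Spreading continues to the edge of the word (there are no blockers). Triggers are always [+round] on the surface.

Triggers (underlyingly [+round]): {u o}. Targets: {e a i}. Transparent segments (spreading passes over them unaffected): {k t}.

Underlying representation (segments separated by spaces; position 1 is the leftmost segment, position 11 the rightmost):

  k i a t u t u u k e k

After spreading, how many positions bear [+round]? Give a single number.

5

From /u/ at 5 leftward: 4 /t/ transparent; 3 /a/ → [+round]; 2 /i/ → [+round]; 1 /k/ transparent; word edge.
From /u/ at 7 leftward: 6 /t/ transparent; 5 /u/ is itself a trigger — this domain ends here.
From /u/ at 8 leftward: 7 /u/ is itself a trigger — this domain ends here.
Target with no active source: position 10 stays [-round].
[+round] positions on the surface: 2 3 5 7 8.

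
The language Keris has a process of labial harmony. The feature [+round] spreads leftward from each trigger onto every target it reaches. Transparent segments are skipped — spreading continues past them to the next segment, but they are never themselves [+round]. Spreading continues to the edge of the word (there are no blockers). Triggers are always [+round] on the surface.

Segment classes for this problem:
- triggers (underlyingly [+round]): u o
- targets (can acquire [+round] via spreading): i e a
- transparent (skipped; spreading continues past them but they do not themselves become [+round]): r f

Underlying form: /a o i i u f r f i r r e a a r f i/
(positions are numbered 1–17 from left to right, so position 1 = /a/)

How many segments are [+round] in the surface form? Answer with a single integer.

From /o/ at 2 leftward: 1 /a/ → [+round]; word edge.
From /u/ at 5 leftward: 4 /i/ → [+round]; 3 /i/ → [+round]; 2 /o/ is itself a trigger — this domain ends here.
Targets with no active source: positions 9 12 13 14 17 stay [-round].
[+round] positions on the surface: 1 2 3 4 5.

5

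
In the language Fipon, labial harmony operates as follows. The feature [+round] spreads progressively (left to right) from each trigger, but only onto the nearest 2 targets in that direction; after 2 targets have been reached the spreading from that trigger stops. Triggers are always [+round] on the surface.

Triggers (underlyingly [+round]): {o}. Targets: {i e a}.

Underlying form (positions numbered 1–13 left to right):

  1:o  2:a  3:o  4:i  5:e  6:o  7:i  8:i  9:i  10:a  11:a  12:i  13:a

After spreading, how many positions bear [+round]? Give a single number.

8

From /o/ at 1 rightward: 2 /a/ → [+round]; 3 /o/ is itself a trigger — this domain ends here.
From /o/ at 3 rightward: 4 /i/ → [+round]; 5 /e/ → [+round]; bound reached.
From /o/ at 6 rightward: 7 /i/ → [+round]; 8 /i/ → [+round]; bound reached.
Targets with no active source: positions 9 10 11 12 13 stay [-round].
[+round] positions on the surface: 1 2 3 4 5 6 7 8.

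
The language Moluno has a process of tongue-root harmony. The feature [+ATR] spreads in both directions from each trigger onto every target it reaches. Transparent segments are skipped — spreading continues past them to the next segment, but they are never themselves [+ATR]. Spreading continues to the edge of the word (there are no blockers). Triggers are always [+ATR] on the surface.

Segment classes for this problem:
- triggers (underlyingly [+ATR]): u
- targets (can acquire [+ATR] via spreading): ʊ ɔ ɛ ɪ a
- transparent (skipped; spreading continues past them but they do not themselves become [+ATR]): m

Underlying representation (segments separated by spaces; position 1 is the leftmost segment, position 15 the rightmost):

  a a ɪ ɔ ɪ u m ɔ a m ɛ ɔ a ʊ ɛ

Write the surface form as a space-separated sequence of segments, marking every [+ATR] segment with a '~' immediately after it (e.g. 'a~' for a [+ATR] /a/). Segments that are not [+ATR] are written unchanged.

From /u/ at 6 rightward: 7 /m/ transparent; 8 /ɔ/ → [+ATR]; 9 /a/ → [+ATR]; 10 /m/ transparent; 11 /ɛ/ → [+ATR]; 12 /ɔ/ → [+ATR]; 13 /a/ → [+ATR]; 14 /ʊ/ → [+ATR]; 15 /ɛ/ → [+ATR]; word edge.
From /u/ at 6 leftward: 5 /ɪ/ → [+ATR]; 4 /ɔ/ → [+ATR]; 3 /ɪ/ → [+ATR]; 2 /a/ → [+ATR]; 1 /a/ → [+ATR]; word edge.
[+ATR] positions on the surface: 1 2 3 4 5 6 8 9 11 12 13 14 15.

a~ a~ ɪ~ ɔ~ ɪ~ u~ m ɔ~ a~ m ɛ~ ɔ~ a~ ʊ~ ɛ~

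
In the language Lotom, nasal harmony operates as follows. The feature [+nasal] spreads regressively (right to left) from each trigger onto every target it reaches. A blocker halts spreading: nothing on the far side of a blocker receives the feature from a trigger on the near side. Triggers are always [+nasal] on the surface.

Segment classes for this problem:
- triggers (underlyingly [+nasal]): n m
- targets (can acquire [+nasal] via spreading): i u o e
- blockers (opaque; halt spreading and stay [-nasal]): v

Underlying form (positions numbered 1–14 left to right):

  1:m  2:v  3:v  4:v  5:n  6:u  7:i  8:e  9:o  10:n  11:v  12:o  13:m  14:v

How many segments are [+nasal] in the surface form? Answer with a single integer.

9

From /m/ at 1 leftward: word edge.
From /n/ at 5 leftward: 4 /v/ blocks.
From /n/ at 10 leftward: 9 /o/ → [+nasal]; 8 /e/ → [+nasal]; 7 /i/ → [+nasal]; 6 /u/ → [+nasal]; 5 /n/ is itself a trigger — this domain ends here.
From /m/ at 13 leftward: 12 /o/ → [+nasal]; 11 /v/ blocks.
[+nasal] positions on the surface: 1 5 6 7 8 9 10 12 13.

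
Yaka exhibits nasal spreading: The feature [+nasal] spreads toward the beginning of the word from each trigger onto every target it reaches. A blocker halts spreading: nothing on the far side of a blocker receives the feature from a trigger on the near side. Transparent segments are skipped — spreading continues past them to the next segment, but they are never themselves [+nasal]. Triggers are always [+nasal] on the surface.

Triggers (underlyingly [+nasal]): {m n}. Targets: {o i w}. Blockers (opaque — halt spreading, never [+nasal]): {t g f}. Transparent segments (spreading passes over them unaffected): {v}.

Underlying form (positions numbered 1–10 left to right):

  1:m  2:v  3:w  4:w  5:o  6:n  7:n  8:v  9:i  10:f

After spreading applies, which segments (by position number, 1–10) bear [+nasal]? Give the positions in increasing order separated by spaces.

From /m/ at 1 leftward: word edge.
From /n/ at 6 leftward: 5 /o/ → [+nasal]; 4 /w/ → [+nasal]; 3 /w/ → [+nasal]; 2 /v/ transparent; 1 /m/ is itself a trigger — this domain ends here.
From /n/ at 7 leftward: 6 /n/ is itself a trigger — this domain ends here.
Target with no active source: position 9 stays [-nasal].

1 3 4 5 6 7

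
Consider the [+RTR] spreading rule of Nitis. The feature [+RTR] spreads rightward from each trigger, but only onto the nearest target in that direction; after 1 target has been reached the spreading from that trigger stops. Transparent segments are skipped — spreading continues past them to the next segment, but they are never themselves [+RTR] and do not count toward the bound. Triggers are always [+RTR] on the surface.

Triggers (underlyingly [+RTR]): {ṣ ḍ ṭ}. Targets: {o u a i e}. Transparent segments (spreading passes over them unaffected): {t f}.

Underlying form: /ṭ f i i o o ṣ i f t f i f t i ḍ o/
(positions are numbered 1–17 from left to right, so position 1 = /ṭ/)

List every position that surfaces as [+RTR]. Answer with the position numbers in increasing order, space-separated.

From /ṭ/ at 1 rightward: 2 /f/ transparent; 3 /i/ → [+RTR]; bound reached.
From /ṣ/ at 7 rightward: 8 /i/ → [+RTR]; bound reached.
From /ḍ/ at 16 rightward: 17 /o/ → [+RTR]; bound reached.
Targets with no active source: positions 4 5 6 12 15 stay [-emphatic].

1 3 7 8 16 17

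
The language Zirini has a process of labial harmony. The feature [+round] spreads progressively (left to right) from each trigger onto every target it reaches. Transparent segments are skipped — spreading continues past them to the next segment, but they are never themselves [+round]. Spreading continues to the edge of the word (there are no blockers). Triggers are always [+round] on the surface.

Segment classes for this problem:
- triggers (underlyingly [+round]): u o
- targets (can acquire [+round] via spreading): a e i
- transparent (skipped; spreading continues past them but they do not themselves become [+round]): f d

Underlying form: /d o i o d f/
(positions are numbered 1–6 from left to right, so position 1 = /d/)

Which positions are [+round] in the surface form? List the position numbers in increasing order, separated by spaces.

From /o/ at 2 rightward: 3 /i/ → [+round]; 4 /o/ is itself a trigger — this domain ends here.
From /o/ at 4 rightward: 5 /d/ transparent; 6 /f/ transparent; word edge.

2 3 4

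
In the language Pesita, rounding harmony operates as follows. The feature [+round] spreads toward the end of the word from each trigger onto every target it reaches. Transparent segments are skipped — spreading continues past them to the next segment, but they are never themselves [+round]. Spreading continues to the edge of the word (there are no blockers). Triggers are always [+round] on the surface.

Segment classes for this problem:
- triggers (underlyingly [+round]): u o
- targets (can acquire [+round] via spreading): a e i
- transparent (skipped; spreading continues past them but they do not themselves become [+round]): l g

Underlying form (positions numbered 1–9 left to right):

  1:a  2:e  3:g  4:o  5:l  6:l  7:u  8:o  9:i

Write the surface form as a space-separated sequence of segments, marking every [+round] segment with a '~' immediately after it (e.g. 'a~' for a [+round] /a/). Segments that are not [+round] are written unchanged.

a e g o~ l l u~ o~ i~

From /o/ at 4 rightward: 5 /l/ transparent; 6 /l/ transparent; 7 /u/ is itself a trigger — this domain ends here.
From /u/ at 7 rightward: 8 /o/ is itself a trigger — this domain ends here.
From /o/ at 8 rightward: 9 /i/ → [+round]; word edge.
Targets with no active source: positions 1 2 stay [-round].
[+round] positions on the surface: 4 7 8 9.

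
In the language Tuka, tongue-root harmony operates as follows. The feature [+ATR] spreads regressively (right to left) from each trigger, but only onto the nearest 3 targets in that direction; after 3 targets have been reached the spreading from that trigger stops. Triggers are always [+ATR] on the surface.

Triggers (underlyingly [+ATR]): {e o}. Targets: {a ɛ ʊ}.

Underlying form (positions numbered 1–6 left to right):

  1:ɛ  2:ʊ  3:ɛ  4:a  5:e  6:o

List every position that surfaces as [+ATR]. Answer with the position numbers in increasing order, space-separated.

From /e/ at 5 leftward: 4 /a/ → [+ATR]; 3 /ɛ/ → [+ATR]; 2 /ʊ/ → [+ATR]; bound reached.
From /o/ at 6 leftward: 5 /e/ is itself a trigger — this domain ends here.
Target with no active source: position 1 stays [-ATR].

2 3 4 5 6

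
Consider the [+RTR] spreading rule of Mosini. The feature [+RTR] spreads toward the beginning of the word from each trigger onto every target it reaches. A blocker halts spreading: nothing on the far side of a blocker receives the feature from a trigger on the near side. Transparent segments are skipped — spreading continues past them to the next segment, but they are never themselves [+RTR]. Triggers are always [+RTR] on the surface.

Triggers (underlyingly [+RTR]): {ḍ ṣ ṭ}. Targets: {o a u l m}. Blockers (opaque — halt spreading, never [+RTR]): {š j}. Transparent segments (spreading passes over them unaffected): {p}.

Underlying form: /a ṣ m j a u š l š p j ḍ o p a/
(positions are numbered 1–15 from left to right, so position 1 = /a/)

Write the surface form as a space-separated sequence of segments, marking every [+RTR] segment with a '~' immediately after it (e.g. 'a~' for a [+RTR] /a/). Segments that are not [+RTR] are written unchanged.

From /ṣ/ at 2 leftward: 1 /a/ → [+RTR]; word edge.
From /ḍ/ at 12 leftward: 11 /j/ blocks.
Targets with no active source: positions 3 5 6 8 13 15 stay [-emphatic].
[+RTR] positions on the surface: 1 2 12.

a~ ṣ~ m j a u š l š p j ḍ~ o p a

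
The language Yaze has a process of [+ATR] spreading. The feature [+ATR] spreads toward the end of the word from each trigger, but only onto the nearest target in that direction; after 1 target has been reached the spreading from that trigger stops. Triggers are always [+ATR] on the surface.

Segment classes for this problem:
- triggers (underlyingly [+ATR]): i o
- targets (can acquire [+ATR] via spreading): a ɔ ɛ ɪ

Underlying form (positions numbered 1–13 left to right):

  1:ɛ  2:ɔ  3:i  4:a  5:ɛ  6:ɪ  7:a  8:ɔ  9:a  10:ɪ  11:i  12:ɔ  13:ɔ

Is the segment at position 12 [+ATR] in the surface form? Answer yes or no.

From /i/ at 3 rightward: 4 /a/ → [+ATR]; bound reached.
From /i/ at 11 rightward: 12 /ɔ/ → [+ATR]; bound reached.
Targets with no active source: positions 1 2 5 6 7 8 9 10 13 stay [-ATR].
[+ATR] positions on the surface: 3 4 11 12.

yes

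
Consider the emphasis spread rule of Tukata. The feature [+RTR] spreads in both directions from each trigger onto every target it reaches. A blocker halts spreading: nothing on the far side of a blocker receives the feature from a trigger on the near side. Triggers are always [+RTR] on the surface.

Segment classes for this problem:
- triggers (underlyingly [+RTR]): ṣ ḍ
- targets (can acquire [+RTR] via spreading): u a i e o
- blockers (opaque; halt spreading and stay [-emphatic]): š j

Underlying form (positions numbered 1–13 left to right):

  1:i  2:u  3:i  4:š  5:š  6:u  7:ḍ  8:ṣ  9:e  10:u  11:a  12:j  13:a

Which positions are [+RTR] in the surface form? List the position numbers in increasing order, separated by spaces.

6 7 8 9 10 11

From /ḍ/ at 7 rightward: 8 /ṣ/ is itself a trigger — this domain ends here.
From /ḍ/ at 7 leftward: 6 /u/ → [+RTR]; 5 /š/ blocks.
From /ṣ/ at 8 rightward: 9 /e/ → [+RTR]; 10 /u/ → [+RTR]; 11 /a/ → [+RTR]; 12 /j/ blocks.
From /ṣ/ at 8 leftward: 7 /ḍ/ is itself a trigger — this domain ends here.
Targets with no active source: positions 1 2 3 13 stay [-emphatic].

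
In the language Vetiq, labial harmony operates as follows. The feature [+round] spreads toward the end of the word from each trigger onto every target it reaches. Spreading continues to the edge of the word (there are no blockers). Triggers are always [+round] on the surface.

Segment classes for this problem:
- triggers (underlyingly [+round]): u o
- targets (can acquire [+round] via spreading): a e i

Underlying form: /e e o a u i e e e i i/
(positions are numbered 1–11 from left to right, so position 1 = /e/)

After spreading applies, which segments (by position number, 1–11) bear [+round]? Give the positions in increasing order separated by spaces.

3 4 5 6 7 8 9 10 11

From /o/ at 3 rightward: 4 /a/ → [+round]; 5 /u/ is itself a trigger — this domain ends here.
From /u/ at 5 rightward: 6 /i/ → [+round]; 7 /e/ → [+round]; 8 /e/ → [+round]; 9 /e/ → [+round]; 10 /i/ → [+round]; 11 /i/ → [+round]; word edge.
Targets with no active source: positions 1 2 stay [-round].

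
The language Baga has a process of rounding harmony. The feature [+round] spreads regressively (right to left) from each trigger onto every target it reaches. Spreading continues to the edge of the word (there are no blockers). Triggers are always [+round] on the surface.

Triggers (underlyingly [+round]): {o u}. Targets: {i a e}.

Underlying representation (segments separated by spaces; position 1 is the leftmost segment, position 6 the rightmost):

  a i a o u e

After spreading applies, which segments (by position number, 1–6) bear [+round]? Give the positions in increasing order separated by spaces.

From /o/ at 4 leftward: 3 /a/ → [+round]; 2 /i/ → [+round]; 1 /a/ → [+round]; word edge.
From /u/ at 5 leftward: 4 /o/ is itself a trigger — this domain ends here.
Target with no active source: position 6 stays [-round].

1 2 3 4 5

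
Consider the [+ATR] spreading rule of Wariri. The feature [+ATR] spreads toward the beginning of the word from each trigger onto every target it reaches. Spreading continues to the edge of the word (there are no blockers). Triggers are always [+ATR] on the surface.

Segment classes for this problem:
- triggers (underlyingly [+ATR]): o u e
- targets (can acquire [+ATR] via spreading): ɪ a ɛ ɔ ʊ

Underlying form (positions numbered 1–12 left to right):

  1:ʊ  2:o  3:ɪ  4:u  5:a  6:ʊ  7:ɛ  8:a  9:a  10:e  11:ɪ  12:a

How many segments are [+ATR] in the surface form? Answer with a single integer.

From /o/ at 2 leftward: 1 /ʊ/ → [+ATR]; word edge.
From /u/ at 4 leftward: 3 /ɪ/ → [+ATR]; 2 /o/ is itself a trigger — this domain ends here.
From /e/ at 10 leftward: 9 /a/ → [+ATR]; 8 /a/ → [+ATR]; 7 /ɛ/ → [+ATR]; 6 /ʊ/ → [+ATR]; 5 /a/ → [+ATR]; 4 /u/ is itself a trigger — this domain ends here.
Targets with no active source: positions 11 12 stay [-ATR].
[+ATR] positions on the surface: 1 2 3 4 5 6 7 8 9 10.

10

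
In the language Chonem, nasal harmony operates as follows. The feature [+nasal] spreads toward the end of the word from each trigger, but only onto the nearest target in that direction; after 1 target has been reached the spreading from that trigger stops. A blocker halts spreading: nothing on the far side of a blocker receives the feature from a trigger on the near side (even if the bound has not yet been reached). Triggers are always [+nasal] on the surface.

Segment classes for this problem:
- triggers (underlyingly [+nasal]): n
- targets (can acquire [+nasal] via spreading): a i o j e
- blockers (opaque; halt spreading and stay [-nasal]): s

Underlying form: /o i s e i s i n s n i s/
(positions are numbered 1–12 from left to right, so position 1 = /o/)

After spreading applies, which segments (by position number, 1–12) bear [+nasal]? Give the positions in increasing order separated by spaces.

From /n/ at 8 rightward: 9 /s/ blocks.
From /n/ at 10 rightward: 11 /i/ → [+nasal]; bound reached.
Targets with no active source: positions 1 2 4 5 7 stay [-nasal].

8 10 11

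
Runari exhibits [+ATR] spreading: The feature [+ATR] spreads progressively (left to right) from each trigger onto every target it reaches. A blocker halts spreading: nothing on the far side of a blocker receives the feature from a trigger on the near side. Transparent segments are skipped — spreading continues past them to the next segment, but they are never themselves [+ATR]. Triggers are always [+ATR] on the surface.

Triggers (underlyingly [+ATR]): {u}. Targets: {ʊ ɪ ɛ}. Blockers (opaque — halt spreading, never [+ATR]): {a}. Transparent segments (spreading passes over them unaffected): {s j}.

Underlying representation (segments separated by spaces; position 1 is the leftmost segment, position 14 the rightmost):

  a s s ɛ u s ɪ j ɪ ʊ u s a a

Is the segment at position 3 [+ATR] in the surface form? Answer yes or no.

From /u/ at 5 rightward: 6 /s/ transparent; 7 /ɪ/ → [+ATR]; 8 /j/ transparent; 9 /ɪ/ → [+ATR]; 10 /ʊ/ → [+ATR]; 11 /u/ is itself a trigger — this domain ends here.
From /u/ at 11 rightward: 12 /s/ transparent; 13 /a/ blocks.
Target with no active source: position 4 stays [-ATR].
[+ATR] positions on the surface: 5 7 9 10 11.

no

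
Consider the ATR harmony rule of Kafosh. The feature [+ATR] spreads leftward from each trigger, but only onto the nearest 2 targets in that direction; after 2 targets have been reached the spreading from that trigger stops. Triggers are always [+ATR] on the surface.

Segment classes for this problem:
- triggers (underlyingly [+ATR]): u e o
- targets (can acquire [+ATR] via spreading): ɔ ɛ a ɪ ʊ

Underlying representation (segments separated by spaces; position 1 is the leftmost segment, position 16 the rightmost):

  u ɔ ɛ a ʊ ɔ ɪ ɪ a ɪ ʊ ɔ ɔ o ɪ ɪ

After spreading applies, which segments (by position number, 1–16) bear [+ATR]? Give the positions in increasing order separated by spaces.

From /u/ at 1 leftward: word edge.
From /o/ at 14 leftward: 13 /ɔ/ → [+ATR]; 12 /ɔ/ → [+ATR]; bound reached.
Targets with no active source: positions 2 3 4 5 6 7 8 9 10 11 15 16 stay [-ATR].

1 12 13 14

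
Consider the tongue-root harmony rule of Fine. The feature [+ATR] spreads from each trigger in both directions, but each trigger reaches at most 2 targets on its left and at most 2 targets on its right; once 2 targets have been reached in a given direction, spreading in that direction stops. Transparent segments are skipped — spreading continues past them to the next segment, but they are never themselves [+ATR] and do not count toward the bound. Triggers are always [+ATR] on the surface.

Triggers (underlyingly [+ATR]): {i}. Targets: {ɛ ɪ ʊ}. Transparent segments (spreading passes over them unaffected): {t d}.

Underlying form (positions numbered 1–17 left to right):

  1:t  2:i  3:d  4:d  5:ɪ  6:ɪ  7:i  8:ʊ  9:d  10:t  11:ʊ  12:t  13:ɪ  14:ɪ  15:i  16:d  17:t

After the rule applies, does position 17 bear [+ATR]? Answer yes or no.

From /i/ at 2 rightward: 3 /d/ transparent; 4 /d/ transparent; 5 /ɪ/ → [+ATR]; 6 /ɪ/ → [+ATR]; bound reached.
From /i/ at 2 leftward: 1 /t/ transparent; word edge.
From /i/ at 7 rightward: 8 /ʊ/ → [+ATR]; 9 /d/ transparent; 10 /t/ transparent; 11 /ʊ/ → [+ATR]; bound reached.
From /i/ at 7 leftward: 6 /ɪ/ → [+ATR]; 5 /ɪ/ → [+ATR]; bound reached.
From /i/ at 15 rightward: 16 /d/ transparent; 17 /t/ transparent; word edge.
From /i/ at 15 leftward: 14 /ɪ/ → [+ATR]; 13 /ɪ/ → [+ATR]; bound reached.
[+ATR] positions on the surface: 2 5 6 7 8 11 13 14 15.

no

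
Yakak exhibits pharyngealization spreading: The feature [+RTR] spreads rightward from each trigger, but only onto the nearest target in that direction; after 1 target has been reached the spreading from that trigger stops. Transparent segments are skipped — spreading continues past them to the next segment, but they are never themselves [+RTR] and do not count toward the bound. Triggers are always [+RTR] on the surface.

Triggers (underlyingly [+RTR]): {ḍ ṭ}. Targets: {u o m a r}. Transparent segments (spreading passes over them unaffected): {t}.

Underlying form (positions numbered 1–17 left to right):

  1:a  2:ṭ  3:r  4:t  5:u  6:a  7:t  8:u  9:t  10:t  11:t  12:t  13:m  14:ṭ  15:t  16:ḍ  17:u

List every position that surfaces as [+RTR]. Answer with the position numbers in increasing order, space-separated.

From /ṭ/ at 2 rightward: 3 /r/ → [+RTR]; bound reached.
From /ṭ/ at 14 rightward: 15 /t/ transparent; 16 /ḍ/ is itself a trigger — this domain ends here.
From /ḍ/ at 16 rightward: 17 /u/ → [+RTR]; bound reached.
Targets with no active source: positions 1 5 6 8 13 stay [-emphatic].

2 3 14 16 17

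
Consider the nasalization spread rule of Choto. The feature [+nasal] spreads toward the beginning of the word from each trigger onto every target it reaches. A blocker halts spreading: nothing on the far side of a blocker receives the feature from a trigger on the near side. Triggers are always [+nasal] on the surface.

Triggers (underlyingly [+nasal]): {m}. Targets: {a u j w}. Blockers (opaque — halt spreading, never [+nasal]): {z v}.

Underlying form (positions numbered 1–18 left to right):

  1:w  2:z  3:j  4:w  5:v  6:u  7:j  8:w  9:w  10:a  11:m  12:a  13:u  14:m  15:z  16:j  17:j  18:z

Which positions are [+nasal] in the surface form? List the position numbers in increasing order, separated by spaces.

From /m/ at 11 leftward: 10 /a/ → [+nasal]; 9 /w/ → [+nasal]; 8 /w/ → [+nasal]; 7 /j/ → [+nasal]; 6 /u/ → [+nasal]; 5 /v/ blocks.
From /m/ at 14 leftward: 13 /u/ → [+nasal]; 12 /a/ → [+nasal]; 11 /m/ is itself a trigger — this domain ends here.
Targets with no active source: positions 1 3 4 16 17 stay [-nasal].

6 7 8 9 10 11 12 13 14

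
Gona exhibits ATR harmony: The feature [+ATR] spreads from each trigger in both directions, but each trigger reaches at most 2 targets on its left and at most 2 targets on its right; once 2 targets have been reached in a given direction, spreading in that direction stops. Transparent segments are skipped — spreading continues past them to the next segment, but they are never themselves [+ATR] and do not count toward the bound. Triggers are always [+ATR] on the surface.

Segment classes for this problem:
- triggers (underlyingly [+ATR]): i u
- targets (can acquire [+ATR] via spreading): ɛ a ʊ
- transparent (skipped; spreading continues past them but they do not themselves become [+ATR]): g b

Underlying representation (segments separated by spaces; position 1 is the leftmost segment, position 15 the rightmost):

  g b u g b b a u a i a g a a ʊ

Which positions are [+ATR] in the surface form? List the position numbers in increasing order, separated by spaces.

From /u/ at 3 rightward: 4 /g/ transparent; 5 /b/ transparent; 6 /b/ transparent; 7 /a/ → [+ATR]; 8 /u/ is itself a trigger — this domain ends here.
From /u/ at 3 leftward: 2 /b/ transparent; 1 /g/ transparent; word edge.
From /u/ at 8 rightward: 9 /a/ → [+ATR]; 10 /i/ is itself a trigger — this domain ends here.
From /u/ at 8 leftward: 7 /a/ → [+ATR]; 6 /b/ transparent; 5 /b/ transparent; 4 /g/ transparent; 3 /u/ is itself a trigger — this domain ends here.
From /i/ at 10 rightward: 11 /a/ → [+ATR]; 12 /g/ transparent; 13 /a/ → [+ATR]; bound reached.
From /i/ at 10 leftward: 9 /a/ → [+ATR]; 8 /u/ is itself a trigger — this domain ends here.
Targets with no active source: positions 14 15 stay [-ATR].

3 7 8 9 10 11 13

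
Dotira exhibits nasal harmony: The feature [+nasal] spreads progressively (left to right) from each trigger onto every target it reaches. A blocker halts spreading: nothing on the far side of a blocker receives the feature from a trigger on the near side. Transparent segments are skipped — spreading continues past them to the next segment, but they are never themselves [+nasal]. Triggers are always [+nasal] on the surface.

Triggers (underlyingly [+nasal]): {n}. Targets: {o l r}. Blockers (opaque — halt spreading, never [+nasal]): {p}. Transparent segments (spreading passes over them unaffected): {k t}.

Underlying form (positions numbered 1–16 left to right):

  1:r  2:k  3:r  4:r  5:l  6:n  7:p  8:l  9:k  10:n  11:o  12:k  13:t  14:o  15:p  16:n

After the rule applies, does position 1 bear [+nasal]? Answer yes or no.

no

From /n/ at 6 rightward: 7 /p/ blocks.
From /n/ at 10 rightward: 11 /o/ → [+nasal]; 12 /k/ transparent; 13 /t/ transparent; 14 /o/ → [+nasal]; 15 /p/ blocks.
From /n/ at 16 rightward: word edge.
Targets with no active source: positions 1 3 4 5 8 stay [-nasal].
[+nasal] positions on the surface: 6 10 11 14 16.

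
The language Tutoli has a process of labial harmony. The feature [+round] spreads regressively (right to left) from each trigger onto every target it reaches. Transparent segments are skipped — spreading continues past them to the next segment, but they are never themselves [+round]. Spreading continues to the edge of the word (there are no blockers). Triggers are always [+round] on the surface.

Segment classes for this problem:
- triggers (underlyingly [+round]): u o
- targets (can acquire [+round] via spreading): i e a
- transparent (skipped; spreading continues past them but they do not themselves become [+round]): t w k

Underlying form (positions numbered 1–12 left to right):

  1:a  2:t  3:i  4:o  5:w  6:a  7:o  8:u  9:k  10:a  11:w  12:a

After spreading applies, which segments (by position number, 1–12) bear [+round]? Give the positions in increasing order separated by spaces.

From /o/ at 4 leftward: 3 /i/ → [+round]; 2 /t/ transparent; 1 /a/ → [+round]; word edge.
From /o/ at 7 leftward: 6 /a/ → [+round]; 5 /w/ transparent; 4 /o/ is itself a trigger — this domain ends here.
From /u/ at 8 leftward: 7 /o/ is itself a trigger — this domain ends here.
Targets with no active source: positions 10 12 stay [-round].

1 3 4 6 7 8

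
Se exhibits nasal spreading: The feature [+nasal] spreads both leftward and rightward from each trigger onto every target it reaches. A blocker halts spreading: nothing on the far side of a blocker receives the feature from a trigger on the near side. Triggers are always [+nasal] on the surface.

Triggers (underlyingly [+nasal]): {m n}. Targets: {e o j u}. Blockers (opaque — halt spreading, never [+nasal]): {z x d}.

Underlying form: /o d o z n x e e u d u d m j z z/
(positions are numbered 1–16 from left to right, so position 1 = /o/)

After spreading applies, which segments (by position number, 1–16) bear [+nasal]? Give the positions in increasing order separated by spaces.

From /n/ at 5 rightward: 6 /x/ blocks.
From /n/ at 5 leftward: 4 /z/ blocks.
From /m/ at 13 rightward: 14 /j/ → [+nasal]; 15 /z/ blocks.
From /m/ at 13 leftward: 12 /d/ blocks.
Targets with no active source: positions 1 3 7 8 9 11 stay [-nasal].

5 13 14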